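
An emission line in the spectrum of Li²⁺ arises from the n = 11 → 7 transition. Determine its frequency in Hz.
3.60e+14 Hz

First, find the transition energy:
E_11 = -13.6057 × 3² / 11² = -1.01199421 eV
E_7 = -13.6057 × 3² / 7² = -2.49900612 eV
|ΔE| = |E_7 - E_11| = 1.48701191 eV

Convert to Joules: E = 1.48701191 eV × (1.602177 × 10⁻¹⁹ J/eV) = 2.3825e-19 J

Using E = hf:
f = E/h = 2.3825e-19 J / (6.62607 × 10⁻³⁴ J·s)
f = 3.60e+14 Hz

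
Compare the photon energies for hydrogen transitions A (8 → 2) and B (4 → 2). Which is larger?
8 → 2

Calculate the energy for each transition:

Transition 8 → 2:
ΔE₁ = |E_2 - E_8| = |-13.6057/2² - (-13.6057/8²)|
ΔE₁ = |-3.40142500 - (-0.21258906)| = 3.18884 eV

Transition 4 → 2:
ΔE₂ = |E_2 - E_4| = |-13.6057/2² - (-13.6057/4²)|
ΔE₂ = |-3.40142500 - (-0.85035625)| = 2.55107 eV

Since 3.18884 eV > 2.55107 eV, the transition 8 → 2 emits the more energetic photon.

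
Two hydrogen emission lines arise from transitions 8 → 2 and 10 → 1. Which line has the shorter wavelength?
10 → 1

Calculate the energy for each transition:

Transition 8 → 2:
ΔE₁ = |E_2 - E_8| = |-13.6057/2² - (-13.6057/8²)|
ΔE₁ = |-3.401425000000 - (-0.212589062500)| = 3.188835938 eV

Transition 10 → 1:
ΔE₂ = |E_1 - E_10| = |-13.6057/1² - (-13.6057/10²)|
ΔE₂ = |-13.605700000000 - (-0.136057000000)| = 13.469643000 eV

Since 13.469643000 eV > 3.188835938 eV, the transition 10 → 1 emits the more energetic photon.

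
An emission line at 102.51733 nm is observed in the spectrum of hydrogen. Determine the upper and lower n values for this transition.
n = 3 → n = 1

First, find the photon energy from the wavelength (hc = 1239.84 eV·nm):
E = hc/λ = 1239.84 eV·nm / 102.51733 nm = 12.093955 eV

The energy levels of hydrogen satisfy E_n = -13.6057 / n² eV, so an emission n_i → n_f releases
ΔE = 13.6057 × (1/n_f² − 1/n_i²) eV.

Setting ΔE equal to the photon energy:
1/n_f² − 1/n_i² = 12.093955 / 13.6057 = 0.88888885

Since 1/n_i² must be positive, we need 1/n_f² > 0.88888885, i.e. n_f ≤ 1. For each allowed n_f, solve n_i = (1/n_f² − 0.88888885)^(−1/2) and check whether it is a whole number:
  n_f = 1: 1/n_i² = 1.00000000 − 0.88888885 = 0.11111115 → n_i = 3.000  → integer, n_i = 3 ✓

Only n_f = 1 gives an integer upper level, n_i = 3.

The transition is from n = 3 to n = 1 (emission).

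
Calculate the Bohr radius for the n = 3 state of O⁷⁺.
0.05953 nm (or 0.59532 Å)

The Bohr radius formula is:
r_n = n² a₀ / Z

where a₀ = 0.05291772 nm is the Bohr radius.

For O⁷⁺ (Z = 8) at n = 3:
r_3 = 3² × 0.05291772 nm / 8
r_3 = 9 × 0.05291772 nm / 8
r_3 = 0.476259 nm / 8
r_3 = 0.05953 nm

The electron orbits at approximately 0.05953 nm from the nucleus.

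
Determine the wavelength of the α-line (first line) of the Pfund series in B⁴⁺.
298.232 nm

The longest wavelength corresponds to the smallest energy transition in the series.
The Pfund series has all transitions ending at n_f = 5.

For B⁴⁺ (Z = 5), the first line (α-line) is the jump from n = 6 to n = 5:
E_6 = -13.6057 × 5² / 6² = -9.4484028 eV
E_5 = -13.6057 × 5² / 5² = -13.6057000 eV
ΔE = E_6 - E_5 = 4.1572972 eV

λ = hc/E = 1239.84 eV·nm / 4.1572972 eV
λ = 298.232 nm

This is the α-line of the Pfund series in B⁴⁺.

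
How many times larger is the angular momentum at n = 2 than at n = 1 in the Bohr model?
2.000000

In the Bohr model, L_n = nℏ, so the ratio is purely the ratio of quantum numbers:

L_2/L_1 = 2ℏ / 1ℏ = 2/1 = 2.000000

The angular momentum scales linearly with n.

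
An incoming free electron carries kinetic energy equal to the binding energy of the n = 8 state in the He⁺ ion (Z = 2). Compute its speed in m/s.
5.46923e+05 m/s (or 0.18243% of c)

The binding energy at n = 8 for He⁺ is:
E_8 = -13.6057 × 2²/8² = -0.850356250 eV
|E_8| = 0.850356250 eV

Convert to Joules:
KE = 0.850356250 eV × (1.602177 × 10⁻¹⁹ J/eV) = 1.3624212e-19 J

Using KE = ½mv²:
v = √(2·KE/m_e)
v = √(2 × 1.3624212e-19 J / 9.10938 × 10⁻³¹ kg)
v = 5.46923e+05 m/s

This is approximately 0.18243% the speed of light.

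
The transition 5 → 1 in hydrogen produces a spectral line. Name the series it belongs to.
Lyman series

The spectral series in hydrogen are named based on the final (lower) energy level:
- Lyman series: n_final = 1 (ultraviolet)
- Balmer series: n_final = 2 (visible/near-UV)
- Paschen series: n_final = 3 (infrared)
- Brackett series: n_final = 4 (infrared)
- Pfund series: n_final = 5 (far infrared)

Since this transition ends at n = 1, it belongs to the Lyman series.

For reference, this 5 → 1 line has photon energy
ΔE = 13.6057 eV × (1/1² - 1/5²) = 13.06147 eV,
corresponding to wavelength λ = hc/ΔE = 1239.84 eV·nm / 13.06147 eV = 94.923 nm in the ultraviolet region.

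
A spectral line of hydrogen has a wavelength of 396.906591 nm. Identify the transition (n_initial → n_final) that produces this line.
n = 7 → n = 2

First, find the photon energy from the wavelength (hc = 1239.84 eV·nm):
E = hc/λ = 1239.84 eV·nm / 396.906591 nm = 3.1237577 eV

The energy levels of hydrogen satisfy E_n = -13.6057 / n² eV, so an emission n_i → n_f releases
ΔE = 13.6057 × (1/n_f² − 1/n_i²) eV.

Setting ΔE equal to the photon energy:
1/n_f² − 1/n_i² = 3.1237577 / 13.6057 = 0.22959184

Since 1/n_i² must be positive, we need 1/n_f² > 0.22959184, i.e. n_f ≤ 2. For each allowed n_f, solve n_i = (1/n_f² − 0.22959184)^(−1/2) and check whether it is a whole number:
  n_f = 1: 1/n_i² = 1.00000000 − 0.22959184 = 0.77040816 → n_i = 1.139  (not an integer) ✗
  n_f = 2: 1/n_i² = 0.25000000 − 0.22959184 = 0.02040816 → n_i = 7.000  → integer, n_i = 7 ✓

Only n_f = 2 gives an integer upper level, n_i = 7.

The transition is from n = 7 to n = 2 (emission).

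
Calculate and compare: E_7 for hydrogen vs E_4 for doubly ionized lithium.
Li²⁺ at n = 4 (E = -7.653206 eV)

Using E_n = -13.6057 Z² / n² eV:

H (Z = 1) at n = 7:
E = -13.6057 × 1² / 7² = -13.6057 × 1 / 49 = -0.277667347 eV

Li²⁺ (Z = 3) at n = 4:
E = -13.6057 × 3² / 4² = -13.6057 × 9 / 16 = -7.653206250 eV

Since -7.653206250 eV < -0.277667347 eV,
Li²⁺ at n = 4 is more tightly bound (requires more energy to ionize).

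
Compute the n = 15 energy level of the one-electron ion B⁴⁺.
-1.51 eV

For hydrogen-like ions, the energy levels scale with Z²:
E_n = -13.6057 Z² / n² eV

For B⁴⁺ (Z = 5) at n = 15:
E_15 = -13.6057 × 5² / 15²
E_15 = -13.6057 × 25 / 225
E_15 = -340.1425 / 225
E_15 = -1.51 eV

The energy is 25 times more negative than hydrogen at the same n due to the stronger nuclear charge.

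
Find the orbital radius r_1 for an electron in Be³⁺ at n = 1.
0.0132 nm (or 0.1323 Å)

The Bohr radius formula is:
r_n = n² a₀ / Z

where a₀ = 0.0529177 nm is the Bohr radius.

For Be³⁺ (Z = 4) at n = 1:
r_1 = 1² × 0.0529177 nm / 4
r_1 = 1 × 0.0529177 nm / 4
r_1 = 0.05292 nm / 4
r_1 = 0.0132 nm

The electron orbits at approximately 0.0132 nm from the nucleus.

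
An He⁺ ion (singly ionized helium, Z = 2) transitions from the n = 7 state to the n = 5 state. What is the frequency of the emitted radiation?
2.58e+14 Hz

First, find the transition energy:
E_7 = -13.6057 × 2² / 7² = -1.11066939 eV
E_5 = -13.6057 × 2² / 5² = -2.17691200 eV
|ΔE| = |E_5 - E_7| = 1.06624261 eV

Convert to Joules: E = 1.06624261 eV × (1.602177 × 10⁻¹⁹ J/eV) = 1.7083e-19 J

Using E = hf:
f = E/h = 1.7083e-19 J / (6.62607 × 10⁻³⁴ J·s)
f = 2.58e+14 Hz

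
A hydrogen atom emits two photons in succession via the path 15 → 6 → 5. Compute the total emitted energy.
0.48 eV

The energy levels of hydrogen are E_n = -13.6057 / n² eV.

First transition (15 → 6):
ΔE₁ = |E_6 - E_15|
ΔE₁ = |-0.37793611 - (-0.06046978)| = 0.31747 eV

Second transition (6 → 5):
ΔE₂ = |E_5 - E_6|
ΔE₂ = |-0.54422800 - (-0.37793611)| = 0.16629 eV

Total energy released:
E_total = ΔE₁ + ΔE₂ = 0.31747 + 0.16629 = 0.48 eV

Note: This equals the direct transition 15 → 5: 0.48 eV ✓
Energy is conserved regardless of the path taken.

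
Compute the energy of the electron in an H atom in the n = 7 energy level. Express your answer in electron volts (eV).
-0.278 eV

The energy levels of a hydrogen-like atom are given by:
E_n = -13.6057 eV / n²

For n = 7:
E_7 = -13.6057 eV / 7²
E_7 = -13.6057 eV / 49
E_7 = -0.278 eV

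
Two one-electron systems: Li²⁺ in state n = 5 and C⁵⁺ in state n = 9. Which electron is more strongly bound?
C⁵⁺ at n = 9 (E = -6.0470 eV)

Using E_n = -13.6057 Z² / n² eV:

Li²⁺ (Z = 3) at n = 5:
E = -13.6057 × 3² / 5² = -13.6057 × 9 / 25 = -4.8980520 eV

C⁵⁺ (Z = 6) at n = 9:
E = -13.6057 × 6² / 9² = -13.6057 × 36 / 81 = -6.0469778 eV

Since -6.0469778 eV < -4.8980520 eV,
C⁵⁺ at n = 9 is more tightly bound (requires more energy to ionize).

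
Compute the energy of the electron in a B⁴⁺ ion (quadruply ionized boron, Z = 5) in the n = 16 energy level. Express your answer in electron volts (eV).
-1.328682 eV

The energy levels of a hydrogen-like atom are given by:
E_n = -13.6057 Z² / n² eV  (with Z = 5 for B⁴⁺)

For n = 16:
E_16 = -13.6057 × 5² / 16²
E_16 = -13.6057 × 25 / 256
E_16 = -1.328682 eV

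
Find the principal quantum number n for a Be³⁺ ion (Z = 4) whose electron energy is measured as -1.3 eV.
n = 13

The exact energy levels follow E_n = -13.6057 Z² / n² eV with Z = 4.

The measured value (-1.3 eV) is reported to only 2 significant figures, so we must test candidate n values and see which one matches to that precision.

Candidate energies:
  n = 11:  E = -13.6057 × 4² / 11² = -1.79910 eV
  n = 12:  E = -13.6057 × 4² / 12² = -1.51174 eV
  n = 13:  E = -13.6057 × 4² / 13² = -1.28811 eV  ← matches
  n = 14:  E = -13.6057 × 4² / 14² = -1.11067 eV
  n = 15:  E = -13.6057 × 4² / 15² = -0.96752 eV

Checking against the measurement of -1.3 eV (2 sig figs), only n = 13 agrees:
E_13 = -1.28811 eV, which rounds to -1.3 eV ✓

Therefore n = 13.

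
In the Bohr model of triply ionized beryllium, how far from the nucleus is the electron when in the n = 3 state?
0.119065 nm (or 1.190649 Å)

The Bohr radius formula is:
r_n = n² a₀ / Z

where a₀ = 0.052917721 nm is the Bohr radius.

For Be³⁺ (Z = 4) at n = 3:
r_3 = 3² × 0.052917721 nm / 4
r_3 = 9 × 0.052917721 nm / 4
r_3 = 0.4762595 nm / 4
r_3 = 0.119065 nm

The electron orbits at approximately 0.119065 nm from the nucleus.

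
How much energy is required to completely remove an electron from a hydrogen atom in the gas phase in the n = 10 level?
0.136 eV

The ionization energy is the energy needed to remove the electron completely (n → ∞).

For hydrogen, E_n = -13.6057 eV / n².

At n = 10: E_10 = -13.6057 / 10² = -0.136057 eV
At n = ∞: E_∞ = 0 eV

Ionization energy = E_∞ - E_10 = 0 - (-0.136057) = 0.136057 eV
Ionization energy ≈ 0.136 eV

This is also called the binding energy of the electron in state n = 10.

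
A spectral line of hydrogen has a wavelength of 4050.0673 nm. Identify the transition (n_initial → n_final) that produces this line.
n = 5 → n = 4

First, find the photon energy from the wavelength (hc = 1239.84 eV·nm):
E = hc/λ = 1239.84 eV·nm / 4050.0673 nm = 0.30612825 eV

The energy levels of hydrogen satisfy E_n = -13.6057 / n² eV, so an emission n_i → n_f releases
ΔE = 13.6057 × (1/n_f² − 1/n_i²) eV.

Setting ΔE equal to the photon energy:
1/n_f² − 1/n_i² = 0.30612825 / 13.6057 = 0.022500000

Since 1/n_i² must be positive, we need 1/n_f² > 0.022500000, i.e. n_f ≤ 6. For each allowed n_f, solve n_i = (1/n_f² − 0.022500000)^(−1/2) and check whether it is a whole number:
  n_f = 1: 1/n_i² = 1.000000000 − 0.022500000 = 0.977500000 → n_i = 1.011  (not an integer) ✗
  n_f = 2: 1/n_i² = 0.250000000 − 0.022500000 = 0.227500000 → n_i = 2.097  (not an integer) ✗
  n_f = 3: 1/n_i² = 0.111111111 − 0.022500000 = 0.088611111 → n_i = 3.359  (not an integer) ✗
  n_f = 4: 1/n_i² = 0.062500000 − 0.022500000 = 0.040000000 → n_i = 5.000  → integer, n_i = 5 ✓
  n_f = 5: 1/n_i² = 0.040000000 − 0.022500000 = 0.017500000 → n_i = 7.559  (not an integer) ✗
  n_f = 6: 1/n_i² = 0.027777778 − 0.022500000 = 0.005277778 → n_i = 13.765  (not an integer) ✗

Only n_f = 4 gives an integer upper level, n_i = 5.

The transition is from n = 5 to n = 4 (emission).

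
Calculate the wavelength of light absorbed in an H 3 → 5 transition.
1281.46659 nm

First, find the transition energy using E_n = -13.6057 / n² eV:
E_3 = -13.6057 / 3² = -1.51174444444 eV
E_5 = -13.6057 / 5² = -0.54422800000 eV

Photon energy: |ΔE| = |E_5 - E_3| = 0.96751644444 eV

Convert to wavelength using E = hc/λ with hc = 1239.84 eV·nm:
λ = hc/E = 1239.84 eV·nm / 0.96751644444 eV
λ = 1281.46659 nm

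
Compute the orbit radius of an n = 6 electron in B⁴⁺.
0.3810 nm (or 3.8101 Å)

The Bohr radius formula is:
r_n = n² a₀ / Z

where a₀ = 0.0529177 nm is the Bohr radius.

For B⁴⁺ (Z = 5) at n = 6:
r_6 = 6² × 0.0529177 nm / 5
r_6 = 36 × 0.0529177 nm / 5
r_6 = 1.90504 nm / 5
r_6 = 0.3810 nm

The electron orbits at approximately 0.3810 nm from the nucleus.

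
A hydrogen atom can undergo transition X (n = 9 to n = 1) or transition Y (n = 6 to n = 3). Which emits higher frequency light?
9 → 1

Calculate the energy for each transition:

Transition 9 → 1:
ΔE₁ = |E_1 - E_9| = |-13.6057/1² - (-13.6057/9²)|
ΔE₁ = |-13.6057000000 - (-0.1679716049)| = 13.4377284 eV

Transition 6 → 3:
ΔE₂ = |E_3 - E_6| = |-13.6057/3² - (-13.6057/6²)|
ΔE₂ = |-1.5117444444 - (-0.3779361111)| = 1.1338083 eV

Since 13.4377284 eV > 1.1338083 eV, the transition 9 → 1 emits the more energetic photon.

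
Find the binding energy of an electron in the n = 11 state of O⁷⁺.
7.20 eV

The ionization energy is the energy needed to remove the electron completely (n → ∞).

For a hydrogen-like ion with Z = 8, E_n = -13.6057 Z² / n² eV.

At n = 11: E_11 = -13.6057 × 8² / 11² = -7.19640 eV
At n = ∞: E_∞ = 0 eV

Ionization energy = E_∞ - E_11 = 0 - (-7.19640) = 7.19640 eV
Ionization energy ≈ 7.20 eV

This is also called the binding energy of the electron in state n = 11.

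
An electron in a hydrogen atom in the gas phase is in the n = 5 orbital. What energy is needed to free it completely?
0.54 eV

The ionization energy is the energy needed to remove the electron completely (n → ∞).

For hydrogen, E_n = -13.6057 eV / n².

At n = 5: E_5 = -13.6057 / 5² = -0.54423 eV
At n = ∞: E_∞ = 0 eV

Ionization energy = E_∞ - E_5 = 0 - (-0.54423) = 0.54423 eV
Ionization energy ≈ 0.54 eV

This is also called the binding energy of the electron in state n = 5.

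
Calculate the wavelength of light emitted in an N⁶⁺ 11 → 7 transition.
153.143168 nm

First, find the transition energy using E_n = -13.6057 Z² / n² eV:
E_11 = -13.6057 × 7² / 11² = -5.5097462810 eV
E_7 = -13.6057 × 7² / 7² = -13.6057000000 eV

Photon energy: |ΔE| = |E_7 - E_11| = 8.0959537190 eV

Convert to wavelength using E = hc/λ with hc = 1239.84 eV·nm:
λ = hc/E = 1239.84 eV·nm / 8.0959537190 eV
λ = 153.143168 nm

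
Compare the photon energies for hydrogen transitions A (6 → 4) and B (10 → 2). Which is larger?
10 → 2

Calculate the energy for each transition:

Transition 6 → 4:
ΔE₁ = |E_4 - E_6| = |-13.6057/4² - (-13.6057/6²)|
ΔE₁ = |-0.850356250000 - (-0.377936111111)| = 0.472420139 eV

Transition 10 → 2:
ΔE₂ = |E_2 - E_10| = |-13.6057/2² - (-13.6057/10²)|
ΔE₂ = |-3.401425000000 - (-0.136057000000)| = 3.265368000 eV

Since 3.265368000 eV > 0.472420139 eV, the transition 10 → 2 emits the more energetic photon.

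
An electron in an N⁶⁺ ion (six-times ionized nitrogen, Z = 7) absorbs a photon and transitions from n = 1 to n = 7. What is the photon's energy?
653.07 eV

The energy levels of a hydrogen-like atom are E_n = -13.6057 Z² eV / n².

Energy at n = 1: E_1 = -13.6057 × 7² / 1² = -666.67930 eV
Energy at n = 7: E_7 = -13.6057 × 7² / 7² = -13.60570 eV

The excitation energy is the difference:
ΔE = E_7 - E_1
ΔE = -13.60570 - (-666.67930)
ΔE = 653.07 eV

Since this is positive, energy must be absorbed (photon absorption).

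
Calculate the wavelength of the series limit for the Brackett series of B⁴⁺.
58.32 nm

The series limit corresponds to the transition from n = ∞ to n = 4.
This is the highest energy (shortest wavelength) transition in the Brackett series.

E_∞ = 0 eV
E_4 = -13.6057 × 5² / 4² = -21.2589 eV

Energy at series limit:
ΔE = E_∞ - E_4 = 0 - (-21.2589) = 21.2589 eV
λ = hc/E = 1239.84 eV·nm / 21.2589 eV = 58.32 nm

This energy equals the ionization energy from the n = 4 state of B⁴⁺.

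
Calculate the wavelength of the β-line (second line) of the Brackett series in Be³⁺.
164.027724 nm

The lines of a series are numbered from the longest wavelength (smallest ΔE) outward; the second line is the transition from n = n_f + 2 to n_f.
The Brackett series has all transitions ending at n_f = 4.

For Be³⁺ (Z = 4), the second line (β-line) is the jump from n = 6 to n = 4:
E_6 = -13.6057 × 4² / 6² = -6.0469777778 eV
E_4 = -13.6057 × 4² / 4² = -13.6057000000 eV
ΔE = E_6 - E_4 = 7.5587222222 eV

λ = hc/E = 1239.84 eV·nm / 7.5587222222 eV
λ = 164.027724 nm

This is the β-line of the Brackett series in Be³⁺.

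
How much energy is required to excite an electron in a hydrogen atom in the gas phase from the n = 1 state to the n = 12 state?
13.511216 eV

The energy levels of a hydrogen-like atom are E_n = -13.6057 eV / n².

Energy at n = 1: E_1 = -13.6057 / 1² = -13.605700000 eV
Energy at n = 12: E_12 = -13.6057 / 12² = -0.094484028 eV

The excitation energy is the difference:
ΔE = E_12 - E_1
ΔE = -0.094484028 - (-13.605700000)
ΔE = 13.511216 eV

Since this is positive, energy must be absorbed (photon absorption).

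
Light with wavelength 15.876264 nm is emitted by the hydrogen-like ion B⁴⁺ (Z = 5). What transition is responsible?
n = 7 → n = 2

First, find the photon energy from the wavelength (hc = 1239.84 eV·nm):
E = hc/λ = 1239.84 eV·nm / 15.876264 nm = 78.093939 eV

The energy levels of B⁴⁺ satisfy E_n = -13.6057 × 5² / n² eV, so an emission n_i → n_f releases
ΔE = 13.6057 × 5² × (1/n_f² − 1/n_i²) eV.

Setting ΔE equal to the photon energy:
1/n_f² − 1/n_i² = 78.093939 / (13.6057 × 5²) = 0.22959183

Since 1/n_i² must be positive, we need 1/n_f² > 0.22959183, i.e. n_f ≤ 2. For each allowed n_f, solve n_i = (1/n_f² − 0.22959183)^(−1/2) and check whether it is a whole number:
  n_f = 1: 1/n_i² = 1.00000000 − 0.22959183 = 0.77040817 → n_i = 1.139  (not an integer) ✗
  n_f = 2: 1/n_i² = 0.25000000 − 0.22959183 = 0.02040817 → n_i = 7.000  → integer, n_i = 7 ✓

Only n_f = 2 gives an integer upper level, n_i = 7.

The transition is from n = 7 to n = 2 (emission).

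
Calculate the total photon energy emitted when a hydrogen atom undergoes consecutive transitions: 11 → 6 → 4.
0.737912 eV

The energy levels of hydrogen are E_n = -13.6057 / n² eV.

First transition (11 → 6):
ΔE₁ = |E_6 - E_11|
ΔE₁ = |-0.377936111111 - (-0.112443801653)| = 0.265492309 eV

Second transition (6 → 4):
ΔE₂ = |E_4 - E_6|
ΔE₂ = |-0.850356250000 - (-0.377936111111)| = 0.472420139 eV

Total energy released:
E_total = ΔE₁ + ΔE₂ = 0.265492309 + 0.472420139 = 0.737912 eV

Note: This equals the direct transition 11 → 4: 0.737912 eV ✓
Energy is conserved regardless of the path taken.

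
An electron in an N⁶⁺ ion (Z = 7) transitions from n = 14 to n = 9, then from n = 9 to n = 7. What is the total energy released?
10.2043 eV

The energy levels of N⁶⁺ are E_n = -13.6057 × 7² / n² eV.

First transition (14 → 9):
ΔE₁ = |E_9 - E_14|
ΔE₁ = |-8.2306086420 - (-3.4014250000)| = 4.8291836 eV

Second transition (9 → 7):
ΔE₂ = |E_7 - E_9|
ΔE₂ = |-13.6057000000 - (-8.2306086420)| = 5.3750914 eV

Total energy released:
E_total = ΔE₁ + ΔE₂ = 4.8291836 + 5.3750914 = 10.2043 eV

Note: This equals the direct transition 14 → 7: 10.2043 eV ✓
Energy is conserved regardless of the path taken.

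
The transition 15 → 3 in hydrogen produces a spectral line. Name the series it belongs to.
Paschen series

The spectral series in hydrogen are named based on the final (lower) energy level:
- Lyman series: n_final = 1 (ultraviolet)
- Balmer series: n_final = 2 (visible/near-UV)
- Paschen series: n_final = 3 (infrared)
- Brackett series: n_final = 4 (infrared)
- Pfund series: n_final = 5 (far infrared)

Since this transition ends at n = 3, it belongs to the Paschen series.

For reference, this 15 → 3 line has photon energy
ΔE = 13.6057 eV × (1/3² - 1/15²) = 1.451275 eV,
corresponding to wavelength λ = hc/ΔE = 1239.84 eV·nm / 1.451275 eV = 854.31 nm in the infrared region.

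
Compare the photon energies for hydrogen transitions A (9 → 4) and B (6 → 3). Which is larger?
6 → 3

Calculate the energy for each transition:

Transition 9 → 4:
ΔE₁ = |E_4 - E_9| = |-13.6057/4² - (-13.6057/9²)|
ΔE₁ = |-0.850356250 - (-0.167971605)| = 0.682385 eV

Transition 6 → 3:
ΔE₂ = |E_3 - E_6| = |-13.6057/3² - (-13.6057/6²)|
ΔE₂ = |-1.511744444 - (-0.377936111)| = 1.133808 eV

Since 1.133808 eV > 0.682385 eV, the transition 6 → 3 emits the more energetic photon.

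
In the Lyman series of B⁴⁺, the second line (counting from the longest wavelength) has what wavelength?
4.1007 nm

The lines of a series are numbered from the longest wavelength (smallest ΔE) outward; the second line is the transition from n = n_f + 2 to n_f.
The Lyman series has all transitions ending at n_f = 1.

For B⁴⁺ (Z = 5), the second line (β-line) is the jump from n = 3 to n = 1:
E_3 = -13.6057 × 5² / 3² = -37.793611 eV
E_1 = -13.6057 × 5² / 1² = -340.142500 eV
ΔE = E_3 - E_1 = 302.348889 eV

λ = hc/E = 1239.84 eV·nm / 302.348889 eV
λ = 4.1007 nm

This is the β-line of the Lyman series in B⁴⁺.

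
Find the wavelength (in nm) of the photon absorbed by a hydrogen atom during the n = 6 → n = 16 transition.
3817.37248 nm

First, find the transition energy using E_n = -13.6057 / n² eV:
E_6 = -13.6057 / 6² = -0.37793611111 eV
E_16 = -13.6057 / 16² = -0.05314726563 eV

Photon energy: |ΔE| = |E_16 - E_6| = 0.32478884548 eV

Convert to wavelength using E = hc/λ with hc = 1239.84 eV·nm:
λ = hc/E = 1239.84 eV·nm / 0.32478884548 eV
λ = 3817.37248 nm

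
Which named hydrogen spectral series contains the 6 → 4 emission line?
Brackett series

The spectral series in hydrogen are named based on the final (lower) energy level:
- Lyman series: n_final = 1 (ultraviolet)
- Balmer series: n_final = 2 (visible/near-UV)
- Paschen series: n_final = 3 (infrared)
- Brackett series: n_final = 4 (infrared)
- Pfund series: n_final = 5 (far infrared)

Since this transition ends at n = 4, it belongs to the Brackett series.

For reference, this 6 → 4 line has photon energy
ΔE = 13.6057 eV × (1/4² - 1/6²) = 0.47242014 eV,
corresponding to wavelength λ = hc/ΔE = 1239.84 eV·nm / 0.47242014 eV = 2624.44 nm in the infrared region.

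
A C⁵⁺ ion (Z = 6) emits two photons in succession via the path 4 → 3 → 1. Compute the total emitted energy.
459.192 eV

The energy levels of C⁵⁺ are E_n = -13.6057 × 6² / n² eV.

First transition (4 → 3):
ΔE₁ = |E_3 - E_4|
ΔE₁ = |-54.422800000 - (-30.612825000)| = 23.809975 eV

Second transition (3 → 1):
ΔE₂ = |E_1 - E_3|
ΔE₂ = |-489.805200000 - (-54.422800000)| = 435.382400 eV

Total energy released:
E_total = ΔE₁ + ΔE₂ = 23.809975 + 435.382400 = 459.192 eV

Note: This equals the direct transition 4 → 1: 459.192 eV ✓
Energy is conserved regardless of the path taken.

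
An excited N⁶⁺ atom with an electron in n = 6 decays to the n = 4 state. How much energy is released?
23.149 eV

The energy levels are E_n = -13.6057 Z² eV / n².

Energy at n = 6: E_6 = -13.6057 × 7² / 6² = -18.518869 eV
Energy at n = 4: E_4 = -13.6057 × 7² / 4² = -41.667456 eV

For emission (electron falling to lower state), the photon energy is:
E_photon = E_6 - E_4 = |-18.518869 - (-41.667456)|
E_photon = 23.149 eV

This energy is carried away by the emitted photon.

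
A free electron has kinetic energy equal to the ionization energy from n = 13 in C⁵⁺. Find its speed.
1.01e+06 m/s (or 0.34% of c)

The binding energy at n = 13 for C⁵⁺ is:
E_13 = -13.6057 × 6²/13² = -2.89826 eV
|E_13| = 2.89826 eV

Convert to Joules:
KE = 2.89826 eV × (1.602177 × 10⁻¹⁹ J/eV) = 4.6435e-19 J

Using KE = ½mv²:
v = √(2·KE/m_e)
v = √(2 × 4.6435e-19 J / 9.10938 × 10⁻³¹ kg)
v = 1.01e+06 m/s

This is approximately 0.34% the speed of light.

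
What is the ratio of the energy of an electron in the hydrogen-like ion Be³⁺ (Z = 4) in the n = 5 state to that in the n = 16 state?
10.2400

Using E_n = -13.6057 Z² / n² eV with Z = 4:

E_5 = -13.6057 × 4² / 5² = -217.6912 / 25 = -8.7076480000 eV
E_16 = -13.6057 × 4² / 16² = -217.6912 / 256 = -0.8503562500 eV

The ratio is:
E_5/E_16 = (-8.7076480000) / (-0.8503562500)
E_5/E_16 = (-217.6912/25) / (-217.6912/256)
E_5/E_16 = 256/25
E_5/E_16 = 10.2400
(Note: the Z² factors cancel in the ratio.)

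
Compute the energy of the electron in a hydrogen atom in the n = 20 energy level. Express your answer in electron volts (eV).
-0.03401 eV

The energy levels of a hydrogen-like atom are given by:
E_n = -13.6057 eV / n²

For n = 20:
E_20 = -13.6057 eV / 20²
E_20 = -13.6057 eV / 400
E_20 = -0.03401 eV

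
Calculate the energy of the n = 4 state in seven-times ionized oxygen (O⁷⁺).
-54.42280 eV

For hydrogen-like ions, the energy levels scale with Z²:
E_n = -13.6057 Z² / n² eV

For O⁷⁺ (Z = 8) at n = 4:
E_4 = -13.6057 × 8² / 4²
E_4 = -13.6057 × 64 / 16
E_4 = -870.7648 / 16
E_4 = -54.42280 eV

The energy is 64 times more negative than hydrogen at the same n due to the stronger nuclear charge.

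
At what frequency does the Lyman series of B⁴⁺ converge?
8.2246e+16 Hz

The series limit corresponds to the transition from n = ∞ to n = 1.
This is the highest energy (shortest wavelength) transition in the Lyman series.

E_∞ = 0 eV
E_1 = -13.6057 × 5² / 1² = -340.142500 eV

Energy at series limit:
ΔE = E_∞ - E_1 = 0 - (-340.142500) = 340.142500 eV
E = 340.142500 eV × (1.602177 × 10⁻¹⁹ J/eV) = 5.449685e-17 J
f = E/h = 5.449685e-17 J / (6.62607 × 10⁻³⁴ J·s) = 8.2246e+16 Hz

This energy equals the ionization energy from the n = 1 state of B⁴⁺.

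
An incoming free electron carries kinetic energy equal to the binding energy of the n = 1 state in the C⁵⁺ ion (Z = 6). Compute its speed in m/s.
1.31e+07 m/s (or 4.38% of c)

The binding energy at n = 1 for C⁵⁺ is:
E_1 = -13.6057 × 6²/1² = -489.8052 eV
|E_1| = 489.8052 eV

Convert to Joules:
KE = 489.8052 eV × (1.602177 × 10⁻¹⁹ J/eV) = 7.8475e-17 J

Using KE = ½mv²:
v = √(2·KE/m_e)
v = √(2 × 7.8475e-17 J / 9.10938 × 10⁻³¹ kg)
v = 1.31e+07 m/s

This is approximately 4.38% the speed of light.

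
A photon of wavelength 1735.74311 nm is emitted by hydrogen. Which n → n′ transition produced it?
n = 10 → n = 4

First, find the photon energy from the wavelength (hc = 1239.84 eV·nm):
E = hc/λ = 1239.84 eV·nm / 1735.74311 nm = 0.71429925 eV

The energy levels of hydrogen satisfy E_n = -13.6057 / n² eV, so an emission n_i → n_f releases
ΔE = 13.6057 × (1/n_f² − 1/n_i²) eV.

Setting ΔE equal to the photon energy:
1/n_f² − 1/n_i² = 0.71429925 / 13.6057 = 0.052500000

Since 1/n_i² must be positive, we need 1/n_f² > 0.052500000, i.e. n_f ≤ 4. For each allowed n_f, solve n_i = (1/n_f² − 0.052500000)^(−1/2) and check whether it is a whole number:
  n_f = 1: 1/n_i² = 1.000000000 − 0.052500000 = 0.947500000 → n_i = 1.027  (not an integer) ✗
  n_f = 2: 1/n_i² = 0.250000000 − 0.052500000 = 0.197500000 → n_i = 2.250  (not an integer) ✗
  n_f = 3: 1/n_i² = 0.111111111 − 0.052500000 = 0.058611111 → n_i = 4.131  (not an integer) ✗
  n_f = 4: 1/n_i² = 0.062500000 − 0.052500000 = 0.010000000 → n_i = 10.000  → integer, n_i = 10 ✓

Only n_f = 4 gives an integer upper level, n_i = 10.

The transition is from n = 10 to n = 4 (emission).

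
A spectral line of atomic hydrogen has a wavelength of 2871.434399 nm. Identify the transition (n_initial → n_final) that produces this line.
n = 11 → n = 5

First, find the photon energy from the wavelength (hc = 1239.84 eV·nm):
E = hc/λ = 1239.84 eV·nm / 2871.434399 nm = 0.43178420 eV

The energy levels of hydrogen satisfy E_n = -13.6057 / n² eV, so an emission n_i → n_f releases
ΔE = 13.6057 × (1/n_f² − 1/n_i²) eV.

Setting ΔE equal to the photon energy:
1/n_f² − 1/n_i² = 0.43178420 / 13.6057 = 0.031735537

Since 1/n_i² must be positive, we need 1/n_f² > 0.031735537, i.e. n_f ≤ 5. For each allowed n_f, solve n_i = (1/n_f² − 0.031735537)^(−1/2) and check whether it is a whole number:
  n_f = 1: 1/n_i² = 1.000000000 − 0.031735537 = 0.968264463 → n_i = 1.016  (not an integer) ✗
  n_f = 2: 1/n_i² = 0.250000000 − 0.031735537 = 0.218264463 → n_i = 2.140  (not an integer) ✗
  n_f = 3: 1/n_i² = 0.111111111 − 0.031735537 = 0.079375574 → n_i = 3.549  (not an integer) ✗
  n_f = 4: 1/n_i² = 0.062500000 − 0.031735537 = 0.030764463 → n_i = 5.701  (not an integer) ✗
  n_f = 5: 1/n_i² = 0.040000000 − 0.031735537 = 0.008264463 → n_i = 11.000  → integer, n_i = 11 ✓

Only n_f = 5 gives an integer upper level, n_i = 11.

The transition is from n = 11 to n = 5 (emission).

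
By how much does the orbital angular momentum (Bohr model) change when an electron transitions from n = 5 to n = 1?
4.2183e-34 J·s (or 4ℏ)

In the Bohr model, L_n = nℏ where ℏ = 1.054572e-34 J·s.

L_5 = 5ℏ = 5.272860e-34 J·s
L_1 = 1ℏ = 1.054572e-34 J·s

ΔL = L_5 - L_1 = (5 - 1)ℏ = 4ℏ
ΔL = 4 × 1.054572e-34 J·s = 4.2183e-34 J·s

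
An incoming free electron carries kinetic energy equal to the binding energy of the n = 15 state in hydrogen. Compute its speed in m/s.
1.46e+05 m/s (or 0.0486% of c)

The binding energy at n = 15 for hydrogen is:
E_15 = -13.6057/15² = -0.0604698 eV
|E_15| = 0.0604698 eV

Convert to Joules:
KE = 0.0604698 eV × (1.602177 × 10⁻¹⁹ J/eV) = 9.6883e-21 J

Using KE = ½mv²:
v = √(2·KE/m_e)
v = √(2 × 9.6883e-21 J / 9.10938 × 10⁻³¹ kg)
v = 1.46e+05 m/s

This is approximately 0.0486% the speed of light.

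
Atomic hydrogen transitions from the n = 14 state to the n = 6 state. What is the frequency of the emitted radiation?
7.45996e+13 Hz

First, find the transition energy:
E_14 = -13.6057 / 14² = -0.069416837 eV
E_6 = -13.6057 / 6² = -0.377936111 eV
|ΔE| = |E_6 - E_14| = 0.308519274 eV

Convert to Joules: E = 0.308519274 eV × (1.602177 × 10⁻¹⁹ J/eV) = 4.9430248e-20 J

Using E = hf:
f = E/h = 4.9430248e-20 J / (6.62607 × 10⁻³⁴ J·s)
f = 7.45996e+13 Hz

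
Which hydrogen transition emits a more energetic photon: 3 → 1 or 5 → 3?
3 → 1

Calculate the energy for each transition:

Transition 3 → 1:
ΔE₁ = |E_1 - E_3| = |-13.6057/1² - (-13.6057/3²)|
ΔE₁ = |-13.60570000 - (-1.51174444)| = 12.09396 eV

Transition 5 → 3:
ΔE₂ = |E_3 - E_5| = |-13.6057/3² - (-13.6057/5²)|
ΔE₂ = |-1.51174444 - (-0.54422800)| = 0.96752 eV

Since 12.09396 eV > 0.96752 eV, the transition 3 → 1 emits the more energetic photon.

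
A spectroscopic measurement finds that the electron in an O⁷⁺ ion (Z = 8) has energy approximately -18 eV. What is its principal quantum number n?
n = 7

The exact energy levels follow E_n = -13.6057 Z² / n² eV with Z = 8.

The measured value (-18 eV) is reported to only 2 significant figures, so we must test candidate n values and see which one matches to that precision.

Candidate energies:
  n = 5:  E = -13.6057 × 8² / 5² = -34.83059 eV
  n = 6:  E = -13.6057 × 8² / 6² = -24.18791 eV
  n = 7:  E = -13.6057 × 8² / 7² = -17.77071 eV  ← matches
  n = 8:  E = -13.6057 × 8² / 8² = -13.60570 eV
  n = 9:  E = -13.6057 × 8² / 9² = -10.75018 eV

Checking against the measurement of -18 eV (2 sig figs), only n = 7 agrees:
E_7 = -17.77071 eV, which rounds to -18 eV ✓

Therefore n = 7.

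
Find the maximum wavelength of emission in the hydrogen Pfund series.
7455.80562 nm

The longest wavelength corresponds to the smallest energy transition in the series.
The Pfund series has all transitions ending at n_f = 5.

For H, the first line (α-line) is the jump from n = 6 to n = 5:
E_6 = -13.6057 / 6² = -0.37793611111 eV
E_5 = -13.6057 / 5² = -0.54422800000 eV
ΔE = E_6 - E_5 = 0.16629188889 eV

λ = hc/E = 1239.84 eV·nm / 0.16629188889 eV
λ = 7455.80562 nm

This is the α-line of the Pfund series in H.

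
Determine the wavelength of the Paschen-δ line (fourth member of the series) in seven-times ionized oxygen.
15.6980 nm

The lines of a series are numbered from the longest wavelength (smallest ΔE) outward; the fourth line is the transition from n = n_f + 4 to n_f.
The Paschen series has all transitions ending at n_f = 3.

For O⁷⁺ (Z = 8), the fourth line (δ-line) is the jump from n = 7 to n = 3:
E_7 = -13.6057 × 8² / 7² = -17.770710 eV
E_3 = -13.6057 × 8² / 3² = -96.751644 eV
ΔE = E_7 - E_3 = 78.980934 eV

λ = hc/E = 1239.84 eV·nm / 78.980934 eV
λ = 15.6980 nm

This is the δ-line of the Paschen series in O⁷⁺.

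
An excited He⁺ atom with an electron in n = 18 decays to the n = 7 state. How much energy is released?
0.943 eV

The energy levels are E_n = -13.6057 Z² eV / n².

Energy at n = 18: E_18 = -13.6057 × 2² / 18² = -0.167972 eV
Energy at n = 7: E_7 = -13.6057 × 2² / 7² = -1.110669 eV

For emission (electron falling to lower state), the photon energy is:
E_photon = E_18 - E_7 = |-0.167972 - (-1.110669)|
E_photon = 0.943 eV

This energy is carried away by the emitted photon.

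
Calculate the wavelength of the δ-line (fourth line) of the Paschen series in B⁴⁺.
40.1868 nm

The lines of a series are numbered from the longest wavelength (smallest ΔE) outward; the fourth line is the transition from n = n_f + 4 to n_f.
The Paschen series has all transitions ending at n_f = 3.

For B⁴⁺ (Z = 5), the fourth line (δ-line) is the jump from n = 7 to n = 3:
E_7 = -13.6057 × 5² / 7² = -6.941684 eV
E_3 = -13.6057 × 5² / 3² = -37.793611 eV
ΔE = E_7 - E_3 = 30.851927 eV

λ = hc/E = 1239.84 eV·nm / 30.851927 eV
λ = 40.1868 nm

This is the δ-line of the Paschen series in B⁴⁺.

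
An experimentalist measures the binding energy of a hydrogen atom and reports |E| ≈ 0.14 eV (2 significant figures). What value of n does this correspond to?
n = 10

The exact energy levels follow E_n = -13.6057 eV / n².

The measured value (-0.14 eV) is reported to only 2 significant figures, so we must test candidate n values and see which one matches to that precision.

Candidate energies:
  n = 8:  E = -13.6057/8² = -0.21259 eV
  n = 9:  E = -13.6057/9² = -0.16797 eV
  n = 10:  E = -13.6057/10² = -0.13606 eV  ← matches
  n = 11:  E = -13.6057/11² = -0.11244 eV
  n = 12:  E = -13.6057/12² = -0.09448 eV

Checking against the measurement of -0.14 eV (2 sig figs), only n = 10 agrees:
E_10 = -0.13606 eV, which rounds to -0.14 eV ✓

Therefore n = 10.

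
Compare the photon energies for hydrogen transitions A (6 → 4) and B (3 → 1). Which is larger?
3 → 1

Calculate the energy for each transition:

Transition 6 → 4:
ΔE₁ = |E_4 - E_6| = |-13.6057/4² - (-13.6057/6²)|
ΔE₁ = |-0.85035625000 - (-0.37793611111)| = 0.47242014 eV

Transition 3 → 1:
ΔE₂ = |E_1 - E_3| = |-13.6057/1² - (-13.6057/3²)|
ΔE₂ = |-13.60570000000 - (-1.51174444444)| = 12.09395556 eV

Since 12.09395556 eV > 0.47242014 eV, the transition 3 → 1 emits the more energetic photon.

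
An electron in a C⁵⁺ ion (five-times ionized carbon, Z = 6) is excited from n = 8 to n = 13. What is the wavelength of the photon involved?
260.75 nm

First, find the transition energy using E_n = -13.6057 Z² / n² eV:
E_8 = -13.6057 × 6² / 8² = -7.653206 eV
E_13 = -13.6057 × 6² / 13² = -2.898256 eV

Photon energy: |ΔE| = |E_13 - E_8| = 4.754950 eV

Convert to wavelength using E = hc/λ with hc = 1239.84 eV·nm:
λ = hc/E = 1239.84 eV·nm / 4.754950 eV
λ = 260.75 nm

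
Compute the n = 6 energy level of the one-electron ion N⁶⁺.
-18.518869 eV

For hydrogen-like ions, the energy levels scale with Z²:
E_n = -13.6057 Z² / n² eV

For N⁶⁺ (Z = 7) at n = 6:
E_6 = -13.6057 × 7² / 6²
E_6 = -13.6057 × 49 / 36
E_6 = -666.6793 / 36
E_6 = -18.518869 eV

The energy is 49 times more negative than hydrogen at the same n due to the stronger nuclear charge.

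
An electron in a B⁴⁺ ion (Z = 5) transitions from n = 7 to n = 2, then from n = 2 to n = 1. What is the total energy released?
333.201 eV

The energy levels of B⁴⁺ are E_n = -13.6057 × 5² / n² eV.

First transition (7 → 2):
ΔE₁ = |E_2 - E_7|
ΔE₁ = |-85.035625000 - (-6.941683673)| = 78.093941 eV

Second transition (2 → 1):
ΔE₂ = |E_1 - E_2|
ΔE₂ = |-340.142500000 - (-85.035625000)| = 255.106875 eV

Total energy released:
E_total = ΔE₁ + ΔE₂ = 78.093941 + 255.106875 = 333.201 eV

Note: This equals the direct transition 7 → 1: 333.201 eV ✓
Energy is conserved regardless of the path taken.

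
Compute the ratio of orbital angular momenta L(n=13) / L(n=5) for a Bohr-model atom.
2.600000

In the Bohr model, L_n = nℏ, so the ratio is purely the ratio of quantum numbers:

L_13/L_5 = 13ℏ / 5ℏ = 13/5 = 2.600000

The angular momentum scales linearly with n.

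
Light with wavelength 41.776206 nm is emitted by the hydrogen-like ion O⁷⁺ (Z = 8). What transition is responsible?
n = 13 → n = 5

First, find the photon energy from the wavelength (hc = 1239.84 eV·nm):
E = hc/λ = 1239.84 eV·nm / 41.776206 nm = 29.678138 eV

The energy levels of O⁷⁺ satisfy E_n = -13.6057 × 8² / n² eV, so an emission n_i → n_f releases
ΔE = 13.6057 × 8² × (1/n_f² − 1/n_i²) eV.

Setting ΔE equal to the photon energy:
1/n_f² − 1/n_i² = 29.678138 / (13.6057 × 8²) = 0.034082841

Since 1/n_i² must be positive, we need 1/n_f² > 0.034082841, i.e. n_f ≤ 5. For each allowed n_f, solve n_i = (1/n_f² − 0.034082841)^(−1/2) and check whether it is a whole number:
  n_f = 1: 1/n_i² = 1.000000000 − 0.034082841 = 0.965917159 → n_i = 1.017  (not an integer) ✗
  n_f = 2: 1/n_i² = 0.250000000 − 0.034082841 = 0.215917159 → n_i = 2.152  (not an integer) ✗
  n_f = 3: 1/n_i² = 0.111111111 − 0.034082841 = 0.077028270 → n_i = 3.603  (not an integer) ✗
  n_f = 4: 1/n_i² = 0.062500000 − 0.034082841 = 0.028417159 → n_i = 5.932  (not an integer) ✗
  n_f = 5: 1/n_i² = 0.040000000 − 0.034082841 = 0.005917159 → n_i = 13.000  → integer, n_i = 13 ✓

Only n_f = 5 gives an integer upper level, n_i = 13.

The transition is from n = 13 to n = 5 (emission).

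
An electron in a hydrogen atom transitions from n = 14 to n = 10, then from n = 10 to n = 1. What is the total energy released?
13.536283 eV

The energy levels of hydrogen are E_n = -13.6057 / n² eV.

First transition (14 → 10):
ΔE₁ = |E_10 - E_14|
ΔE₁ = |-0.136057000000 - (-0.069416836735)| = 0.066640163 eV

Second transition (10 → 1):
ΔE₂ = |E_1 - E_10|
ΔE₂ = |-13.605700000000 - (-0.136057000000)| = 13.469643000 eV

Total energy released:
E_total = ΔE₁ + ΔE₂ = 0.066640163 + 13.469643000 = 13.536283 eV

Note: This equals the direct transition 14 → 1: 13.536283 eV ✓
Energy is conserved regardless of the path taken.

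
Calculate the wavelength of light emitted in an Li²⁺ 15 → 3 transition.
94.92 nm

First, find the transition energy using E_n = -13.6057 Z² / n² eV:
E_15 = -13.6057 × 3² / 15² = -0.5442 eV
E_3 = -13.6057 × 3² / 3² = -13.6057 eV

Photon energy: |ΔE| = |E_3 - E_15| = 13.0615 eV

Convert to wavelength using E = hc/λ with hc = 1239.84 eV·nm:
λ = hc/E = 1239.84 eV·nm / 13.0615 eV
λ = 94.92 nm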